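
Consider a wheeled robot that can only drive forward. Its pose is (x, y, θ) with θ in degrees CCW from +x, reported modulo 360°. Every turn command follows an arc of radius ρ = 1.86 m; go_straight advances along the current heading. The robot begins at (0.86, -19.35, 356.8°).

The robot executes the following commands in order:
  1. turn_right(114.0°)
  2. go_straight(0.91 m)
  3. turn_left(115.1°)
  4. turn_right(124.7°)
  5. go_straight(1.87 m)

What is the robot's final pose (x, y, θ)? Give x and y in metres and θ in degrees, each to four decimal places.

(3.8817, -30.0459, 233.2000°)

set_pose: (x, y, θ) = (0.8600, -19.3500, 356.8000°), ρ = 1.86
turn_right(114.0°): centre at ρ to the right, rotate −114.0° → (2.4105, -22.0573, 242.8000°)
go_straight(0.91): x += 0.91·cos θ, y += 0.91·sin θ → (1.9945, -22.8667, 242.8000°)
turn_left(115.1°): centre at ρ to the left, rotate +115.1° → (3.5807, -25.5756, 357.9000°)
turn_right(124.7°): centre at ρ to the right, rotate −124.7° → (5.0019, -28.5486, 233.2000°)
go_straight(1.87): x += 1.87·cos θ, y += 1.87·sin θ → (3.8817, -30.0459, 233.2000°)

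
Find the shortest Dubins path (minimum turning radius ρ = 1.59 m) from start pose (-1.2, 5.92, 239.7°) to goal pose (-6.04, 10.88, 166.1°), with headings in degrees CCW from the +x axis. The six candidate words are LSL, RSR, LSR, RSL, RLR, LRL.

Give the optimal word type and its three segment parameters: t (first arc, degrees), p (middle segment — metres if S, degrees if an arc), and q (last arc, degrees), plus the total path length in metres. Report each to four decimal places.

RSL: t = 136.9960°, p = 3.3968 m, q = 63.3960°, L = 8.9579 m

Let ψ = atan2(Δy, Δx) = atan2(4.96, -4.84) = 134.2985° be the start→goal bearing.
Normalize: d = |goal − start| / ρ = 6.930166/1.59 = 4.358595, α = (θ_start − ψ) mod 360° = 105.4015° = 1.839604 rad, β = (θ_goal − ψ) mod 360° = 31.8015° = 0.555042 rad.
Common terms: sin α = 0.964088, cos α = -0.265582, sin β = 0.526979, cos β = 0.849878, cos(α−β) = 0.282341, d² = 18.997350. Work in radians in the unit-radius frame; every candidate has L = ρ·(t + p + q).
LSL: p² = 2 + d² − 2cos(α−β) + 2d(sin α − sin β) = 24.243033; p = √p² = 4.923722; φ = atan2(cos β − cos α, d + sin α − sin β) = 0.228532 rad; t = (φ − α) mod 2π = 4.672114 rad, q = (β − φ) mod 2π = 0.326509 rad → L = 1.59·(4.672114 + 4.923722 + 0.326509) = 1.59·9.922344 = 15.776528 m
RSR: p² = 2 + d² − 2cos(α−β) + 2d(sin β − sin α) = 16.622300; p = √p² = 4.077046; φ = atan2(cos α − cos β, d − sin α + sin β) = -0.277129 rad; t = (α − φ) mod 2π = 2.116733 rad, q = (φ − β) mod 2π = 5.451015 rad → L = 1.59·(2.116733 + 4.077046 + 5.451015) = 1.59·11.644793 = 18.515221 m
LSR: p² = d² − 2 + 2cos(α−β) + 2d(sin α + sin β) = 30.559947; p = √p² = 5.528105; φ = atan2(−cos α − cos β, d + sin α + sin β) − atan2(−2, p) = 0.247582 rad; t = (φ − α) mod 2π = 4.691163 rad, q = (φ − β) mod 2π = 5.975726 rad → L = 1.59·(4.691163 + 5.528105 + 5.975726) = 1.59·16.194994 = 25.750040 m
RSL: p² = d² − 2 + 2cos(α−β) − 2d(sin α + sin β) = 4.564119; p = √p² = 2.136380; φ = atan2(cos α + cos β, d − sin α − sin β) − atan2(2, p) = -0.551428 rad; t = (α − φ) mod 2π = 2.391032 rad, q = (β − φ) mod 2π = 1.106470 rad → L = 1.59·(2.391032 + 2.136380 + 1.106470) = 1.59·5.633882 = 8.957872 m
RLR: c = (6 − d² + 2cos(α−β) + 2d(sin α − sin β))/8 = -1.077788, |c| > 1 → infeasible
LRL: c = (6 − d² + 2cos(α−β) − 2d(sin α − sin β))/8 = -2.030379, |c| > 1 → infeasible
Shortest: RSL with L = 8.957872 m ≈ 8.9579 m
Convert RSL to answer units (arcs ×180/π): t = 2.391032·180/π = 136.9960°, p = ρ·p = 1.59·2.136380 = 3.3968 m, q = 1.106470·180/π = 63.3960°, L = 8.9579 m.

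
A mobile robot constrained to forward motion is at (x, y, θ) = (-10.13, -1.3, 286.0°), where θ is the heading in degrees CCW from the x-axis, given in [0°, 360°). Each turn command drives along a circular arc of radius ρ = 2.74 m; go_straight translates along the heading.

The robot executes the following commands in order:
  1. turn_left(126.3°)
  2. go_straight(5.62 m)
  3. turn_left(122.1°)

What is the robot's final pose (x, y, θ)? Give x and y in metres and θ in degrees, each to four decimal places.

set_pose: (x, y, θ) = (-10.1300, -1.3000, 286.0000°), ρ = 2.74
turn_left(126.3°): centre at ρ to the left, rotate +126.3° → (-5.3282, -2.2203, 412.3000° ≡ 52.3000°)
go_straight(5.62): x += 5.62·cos θ, y += 5.62·sin θ → (-1.8914, 2.2263, 52.3000°)
turn_left(122.1°): centre at ρ to the left, rotate +122.1° → (-3.7920, 6.6288, 174.4000°)

(-3.7920, 6.6288, 174.4000°)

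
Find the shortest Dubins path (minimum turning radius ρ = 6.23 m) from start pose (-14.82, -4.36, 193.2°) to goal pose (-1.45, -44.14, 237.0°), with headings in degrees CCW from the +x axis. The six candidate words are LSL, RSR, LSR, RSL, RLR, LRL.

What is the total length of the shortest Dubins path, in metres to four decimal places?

48.2499 m

Let ψ = atan2(Δy, Δx) = atan2(-39.78, 13.37) = -71.4226° be the start→goal bearing.
Normalize: d = |goal − start| / ρ = 41.966717/6.23 = 6.736231, α = (θ_start − ψ) mod 360° = 264.6226° = 4.618535 rad, β = (θ_goal − ψ) mod 360° = 308.4226° = 5.382989 rad.
Common terms: sin α = -0.995599, cos α = -0.093716, sin β = -0.783449, cos β = 0.621457, cos(α−β) = 0.721760, d² = 45.376803. Work in radians in the unit-radius frame; every candidate has L = ρ·(t + p + q).
LSL: p² = 2 + d² − 2cos(α−β) + 2d(sin α − sin β) = 43.075095; p = √p² = 6.563162; φ = atan2(cos β − cos α, d + sin α − sin β) = 0.109184 rad; t = (φ − α) mod 2π = 1.773835 rad, q = (β − φ) mod 2π = 5.273805 rad → L = 6.23·(1.773835 + 6.563162 + 5.273805) = 6.23·13.610801 = 84.795293 m
RSR: p² = 2 + d² − 2cos(α−β) + 2d(sin β − sin α) = 48.791469; p = √p² = 6.985089; φ = atan2(cos α − cos β, d − sin α + sin β) = -0.102565 rad; t = (α − φ) mod 2π = 4.721101 rad, q = (φ − β) mod 2π = 0.797630 rad → L = 6.23·(4.721101 + 6.985089 + 0.797630) = 6.23·12.503820 = 77.898800 m
LSR: p² = d² − 2 + 2cos(α−β) + 2d(sin α + sin β) = 20.852173; p = √p² = 4.566418; φ = atan2(−cos α − cos β, d + sin α + sin β) − atan2(−2, p) = 0.306753 rad; t = (φ − α) mod 2π = 1.971403 rad, q = (φ − β) mod 2π = 1.206949 rad → L = 6.23·(1.971403 + 4.566418 + 1.206949) = 6.23·7.744770 = 48.249916 m
RSL: p² = d² − 2 + 2cos(α−β) − 2d(sin α + sin β) = 68.788473; p = √p² = 8.293882; φ = atan2(cos α + cos β, d − sin α − sin β) − atan2(2, p) = -0.174728 rad; t = (α − φ) mod 2π = 4.793263 rad, q = (β − φ) mod 2π = 5.557717 rad → L = 6.23·(4.793263 + 8.293882 + 5.557717) = 6.23·18.644862 = 116.157487 m
RLR: c = (6 − d² + 2cos(α−β) + 2d(sin α − sin β))/8 = -5.098934, |c| > 1 → infeasible
LRL: c = (6 − d² + 2cos(α−β) − 2d(sin α − sin β))/8 = -4.384387, |c| > 1 → infeasible
Shortest: LSR with L = 48.249916 m ≈ 48.2499 m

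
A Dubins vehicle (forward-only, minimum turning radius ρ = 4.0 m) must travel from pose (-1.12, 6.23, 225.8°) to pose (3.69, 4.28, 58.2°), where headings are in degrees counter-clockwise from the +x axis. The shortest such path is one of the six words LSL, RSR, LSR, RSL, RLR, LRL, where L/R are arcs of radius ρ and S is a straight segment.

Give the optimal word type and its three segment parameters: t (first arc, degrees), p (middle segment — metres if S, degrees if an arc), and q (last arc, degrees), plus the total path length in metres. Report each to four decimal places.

Let ψ = atan2(Δy, Δx) = atan2(-1.95, 4.81) = -22.0679° be the start→goal bearing.
Normalize: d = |goal − start| / ρ = 5.190241/4.0 = 1.297560, α = (θ_start − ψ) mod 360° = 247.8679° = 4.326111 rad, β = (θ_goal − ψ) mod 360° = 80.2679° = 1.400939 rad.
Common terms: sin α = -0.926318, cos α = -0.376743, sin β = 0.985609, cos β = 0.169042, cos(α−β) = -0.976672, d² = 1.683663. Work in radians in the unit-radius frame; every candidate has L = ρ·(t + p + q).
LSL: p² = 2 + d² − 2cos(α−β) + 2d(sin α − sin β) = 0.675327; p = √p² = 0.821783; φ = atan2(cos β − cos α, d + sin α − sin β) = 2.415240 rad; t = (φ − α) mod 2π = 4.372314 rad, q = (β − φ) mod 2π = 5.268884 rad → L = 4.0·(4.372314 + 0.821783 + 5.268884) = 4.0·10.462982 = 41.851927 m
RSR: p² = 2 + d² − 2cos(α−β) + 2d(sin β − sin α) = 10.598687; p = √p² = 3.255562; φ = atan2(cos α − cos β, d − sin α + sin β) = -0.168442 rad; t = (α − φ) mod 2π = 4.494553 rad, q = (φ − β) mod 2π = 4.713804 rad → L = 4.0·(4.494553 + 3.255562 + 4.713804) = 4.0·12.463920 = 49.855678 m
LSR: p² = d² − 2 + 2cos(α−β) + 2d(sin α + sin β) = -2.115814 < 0 → infeasible
RSL: p² = d² − 2 + 2cos(α−β) − 2d(sin α + sin β) = -2.423550 < 0 → infeasible
RLR: c = (6 − d² + 2cos(α−β) + 2d(sin α − sin β))/8 = -0.324836; p = 2π − arccos c = 4.381551 rad; φ = atan2(cos α − cos β, d − sin α + sin β) = -0.168442 rad; t = (α − φ + p/2) mod 2π = 0.402143 rad, q = (α − β − t + p) mod 2π = 0.621394 rad → L = 4.0·(0.402143 + 4.381551 + 0.621394) = 4.0·5.405088 = 21.620353 m
LRL: c = (6 − d² + 2cos(α−β) − 2d(sin α − sin β))/8 = 0.915584; p = 2π − arccos c = 5.869347 rad; φ = atan2(cos β − cos α, d + sin α − sin β) = 2.415240 rad; t = (φ − α + p/2) mod 2π = 1.023803 rad, q = (β − α − t + p) mod 2π = 1.920373 rad → L = 4.0·(1.023803 + 5.869347 + 1.920373) = 4.0·8.813522 = 35.254089 m
Shortest: RLR with L = 21.620353 m ≈ 21.6204 m
Convert RLR to answer units (arcs ×180/π): t = 0.402143·180/π = 23.0411°, p = 4.381551·180/π = 251.0444°, q = 0.621394·180/π = 35.6033°, L = 21.6204 m.

RLR: t = 23.0411°, p = 251.0444°, q = 35.6033°, L = 21.6204 m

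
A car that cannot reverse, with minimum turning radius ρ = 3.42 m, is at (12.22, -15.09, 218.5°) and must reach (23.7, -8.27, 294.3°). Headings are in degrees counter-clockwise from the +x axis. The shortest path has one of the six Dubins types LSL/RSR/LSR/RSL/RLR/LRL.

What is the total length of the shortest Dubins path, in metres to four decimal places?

27.8069 m

Let ψ = atan2(Δy, Δx) = atan2(6.82, 11.48) = 30.7136° be the start→goal bearing.
Normalize: d = |goal − start| / ρ = 13.353007/3.42 = 3.904388, α = (θ_start − ψ) mod 360° = 187.7864° = 3.277492 rad, β = (θ_goal − ψ) mod 360° = 263.5864° = 4.600451 rad.
Common terms: sin α = -0.135481, cos α = -0.990780, sin β = -0.993742, cos β = -0.111704, cos(α−β) = 0.245307, d² = 15.244246. Work in radians in the unit-radius frame; every candidate has L = ρ·(t + p + q).
LSL: p² = 2 + d² − 2cos(α−β) + 2d(sin α − sin β) = 23.455595; p = √p² = 4.843098; φ = atan2(cos β − cos α, d + sin α − sin β) = 0.182523 rad; t = (φ − α) mod 2π = 3.188216 rad, q = (β − φ) mod 2π = 4.417928 rad → L = 3.42·(3.188216 + 4.843098 + 4.417928) = 3.42·12.449243 = 42.576409 m
RSR: p² = 2 + d² − 2cos(α−β) + 2d(sin β − sin α) = 10.051668; p = √p² = 3.170437; φ = atan2(cos α − cos β, d − sin α + sin β) = -0.280954 rad; t = (α − φ) mod 2π = 3.558446 rad, q = (φ − β) mod 2π = 1.401780 rad → L = 3.42·(3.558446 + 3.170437 + 1.401780) = 3.42·8.130662 = 27.806865 m
LSR: p² = d² − 2 + 2cos(α−β) + 2d(sin α + sin β) = 4.917014; p = √p² = 2.217434; φ = atan2(−cos α − cos β, d + sin α + sin β) − atan2(−2, p) = 1.112037 rad; t = (φ − α) mod 2π = 4.117730 rad, q = (φ − β) mod 2π = 2.794771 rad → L = 3.42·(4.117730 + 2.217434 + 2.794771) = 3.42·9.129935 = 31.224378 m
RSL: p² = d² − 2 + 2cos(α−β) − 2d(sin α + sin β) = 22.552708; p = √p² = 4.748969; φ = atan2(cos α + cos β, d − sin α − sin β) − atan2(2, p) = -0.614220 rad; t = (α − φ) mod 2π = 3.891711 rad, q = (β − φ) mod 2π = 5.214671 rad → L = 3.42·(3.891711 + 4.748969 + 5.214671) = 3.42·13.855352 = 47.385302 m
RLR: c = (6 − d² + 2cos(α−β) + 2d(sin α − sin β))/8 = -0.256459; p = 2π − arccos c = 4.453033 rad; φ = atan2(cos α − cos β, d − sin α + sin β) = -0.280954 rad; t = (α − φ + p/2) mod 2π = 5.784962 rad, q = (α − β − t + p) mod 2π = 3.628296 rad → L = 3.42·(5.784962 + 4.453033 + 3.628296) = 3.42·13.866291 = 47.422715 m
LRL: c = (6 − d² + 2cos(α−β) − 2d(sin α − sin β))/8 = -1.931949, |c| > 1 → infeasible
Shortest: RSR with L = 27.806865 m ≈ 27.8069 m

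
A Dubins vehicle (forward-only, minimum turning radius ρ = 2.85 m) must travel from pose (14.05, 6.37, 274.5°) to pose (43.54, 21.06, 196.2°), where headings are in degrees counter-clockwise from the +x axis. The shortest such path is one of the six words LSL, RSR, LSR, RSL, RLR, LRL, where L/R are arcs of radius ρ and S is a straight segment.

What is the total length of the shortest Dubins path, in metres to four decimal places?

43.8577 m

Let ψ = atan2(Δy, Δx) = atan2(14.69, 29.49) = 26.4795° be the start→goal bearing.
Normalize: d = |goal − start| / ρ = 32.946262/2.85 = 11.560092, α = (θ_start − ψ) mod 360° = 248.0205° = 4.328774 rad, β = (θ_goal − ψ) mod 360° = 169.7205° = 2.962182 rad.
Common terms: sin α = -0.927318, cos α = -0.374275, sin β = 0.178450, cos β = -0.983949, cos(α−β) = 0.202787, d² = 133.635728. Work in radians in the unit-radius frame; every candidate has L = ρ·(t + p + q).
LSL: p² = 2 + d² − 2cos(α−β) + 2d(sin α − sin β) = 109.664593; p = √p² = 10.472086; φ = atan2(cos β − cos α, d + sin α − sin β) = -0.058252 rad; t = (φ − α) mod 2π = 1.896159 rad, q = (β − φ) mod 2π = 3.020433 rad → L = 2.85·(1.896159 + 10.472086 + 3.020433) = 2.85·15.388679 = 43.857735 m
RSR: p² = 2 + d² − 2cos(α−β) + 2d(sin β − sin α) = 160.795713; p = √p² = 12.680525; φ = atan2(cos α − cos β, d − sin α + sin β) = 0.048098 rad; t = (α − φ) mod 2π = 4.280676 rad, q = (φ − β) mod 2π = 3.369102 rad → L = 2.85·(4.280676 + 12.680525 + 3.369102) = 2.85·20.330303 = 57.941364 m
LSR: p² = d² − 2 + 2cos(α−β) + 2d(sin α + sin β) = 114.727345; p = √p² = 10.711085; φ = atan2(−cos α − cos β, d + sin α + sin β) − atan2(−2, p) = 0.309573 rad; t = (φ − α) mod 2π = 2.263984 rad, q = (φ − β) mod 2π = 3.630577 rad → L = 2.85·(2.263984 + 10.711085 + 3.630577) = 2.85·16.605646 = 47.326090 m
RSL: p² = d² − 2 + 2cos(α−β) − 2d(sin α + sin β) = 149.355260; p = √p² = 12.221099; φ = atan2(cos α + cos β, d − sin α − sin β) − atan2(2, p) = -0.272113 rad; t = (α − φ) mod 2π = 4.600888 rad, q = (β − φ) mod 2π = 3.234295 rad → L = 2.85·(4.600888 + 12.221099 + 3.234295) = 2.85·20.056281 = 57.160402 m
RLR: c = (6 − d² + 2cos(α−β) + 2d(sin α − sin β))/8 = -19.099464, |c| > 1 → infeasible
LRL: c = (6 − d² + 2cos(α−β) − 2d(sin α − sin β))/8 = -12.708074, |c| > 1 → infeasible
Shortest: LSL with L = 43.857735 m ≈ 43.8577 m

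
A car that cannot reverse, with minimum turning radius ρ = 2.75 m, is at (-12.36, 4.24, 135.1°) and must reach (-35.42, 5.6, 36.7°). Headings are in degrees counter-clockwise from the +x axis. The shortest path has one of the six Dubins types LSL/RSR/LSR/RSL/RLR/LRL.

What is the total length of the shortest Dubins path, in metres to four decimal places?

Let ψ = atan2(Δy, Δx) = atan2(1.36, -23.06) = 176.6248° be the start→goal bearing.
Normalize: d = |goal − start| / ρ = 23.100069/2.75 = 8.400025, α = (θ_start − ψ) mod 360° = 318.4752° = 5.558441 rad, β = (θ_goal − ψ) mod 360° = 220.0752° = 3.841037 rad.
Common terms: sin α = -0.662944, cos α = 0.748669, sin β = -0.643792, cos β = -0.765200, cos(α−β) = -0.146083, d² = 70.560423. Work in radians in the unit-radius frame; every candidate has L = ρ·(t + p + q).
LSL: p² = 2 + d² − 2cos(α−β) + 2d(sin α − sin β) = 72.530840; p = √p² = 8.516504; φ = atan2(cos β − cos α, d + sin α − sin β) = -0.178707 rad; t = (φ − α) mod 2π = 0.546038 rad, q = (β − φ) mod 2π = 4.019744 rad → L = 2.75·(0.546038 + 8.516504 + 4.019744) = 2.75·13.082285 = 35.976285 m
RSR: p² = 2 + d² − 2cos(α−β) + 2d(sin β − sin α) = 73.174339; p = √p² = 8.554200; φ = atan2(cos α − cos β, d − sin α + sin β) = 0.177911 rad; t = (α − φ) mod 2π = 5.380530 rad, q = (φ − β) mod 2π = 2.620059 rad → L = 2.75·(5.380530 + 8.554200 + 2.620059) = 2.75·16.554789 = 45.525671 m
LSR: p² = d² − 2 + 2cos(α−β) + 2d(sin α + sin β) = 46.315016; p = √p² = 6.805514; φ = atan2(−cos α − cos β, d + sin α + sin β) − atan2(−2, p) = 0.288163 rad; t = (φ − α) mod 2π = 1.012907 rad, q = (φ − β) mod 2π = 2.730311 rad → L = 2.75·(1.012907 + 6.805514 + 2.730311) = 2.75·10.548732 = 29.009013 m
RSL: p² = d² − 2 + 2cos(α−β) − 2d(sin α + sin β) = 90.221499; p = √p² = 9.498500; φ = atan2(cos α + cos β, d − sin α − sin β) − atan2(2, p) = -0.209231 rad; t = (α − φ) mod 2π = 5.767672 rad, q = (β − φ) mod 2π = 4.050268 rad → L = 2.75·(5.767672 + 9.498500 + 4.050268) = 2.75·19.316440 = 53.120209 m
RLR: c = (6 − d² + 2cos(α−β) + 2d(sin α − sin β))/8 = -8.146792, |c| > 1 → infeasible
LRL: c = (6 − d² + 2cos(α−β) − 2d(sin α − sin β))/8 = -8.066355, |c| > 1 → infeasible
Shortest: LSR with L = 29.009013 m ≈ 29.0090 m

29.0090 m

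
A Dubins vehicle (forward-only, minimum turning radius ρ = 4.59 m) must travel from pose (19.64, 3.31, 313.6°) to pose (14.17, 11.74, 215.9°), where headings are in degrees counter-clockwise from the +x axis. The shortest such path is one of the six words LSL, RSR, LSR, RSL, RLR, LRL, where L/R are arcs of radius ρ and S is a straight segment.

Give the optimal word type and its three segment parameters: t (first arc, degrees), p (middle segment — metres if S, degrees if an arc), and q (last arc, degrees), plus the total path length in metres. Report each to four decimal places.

Let ψ = atan2(Δy, Δx) = atan2(8.43, -5.47) = 122.9785° be the start→goal bearing.
Normalize: d = |goal − start| / ρ = 10.049169/4.59 = 2.189361, α = (θ_start − ψ) mod 360° = 190.6215° = 3.326974 rad, β = (θ_goal − ψ) mod 360° = 92.9215° = 1.621787 rad.
Common terms: sin α = -0.184321, cos α = -0.982866, sin β = 0.998700, cos β = -0.050969, cos(α−β) = -0.133986, d² = 4.793304. Work in radians in the unit-radius frame; every candidate has L = ρ·(t + p + q).
LSL: p² = 2 + d² − 2cos(α−β) + 2d(sin α − sin β) = 1.881154; p = √p² = 1.371552; φ = atan2(cos β − cos α, d + sin α − sin β) = 0.747010 rad; t = (φ − α) mod 2π = 3.703221 rad, q = (β − φ) mod 2π = 0.874777 rad → L = 4.59·(3.703221 + 1.371552 + 0.874777) = 4.59·5.949550 = 27.308436 m
RSR: p² = 2 + d² − 2cos(α−β) + 2d(sin β − sin α) = 12.241398; p = √p² = 3.498771; φ = atan2(cos α − cos β, d − sin α + sin β) = -0.269604 rad; t = (α − φ) mod 2π = 3.596578 rad, q = (φ − β) mod 2π = 4.391794 rad → L = 4.59·(3.596578 + 3.498771 + 4.391794) = 4.59·11.487143 = 52.725986 m
LSR: p² = d² − 2 + 2cos(α−β) + 2d(sin α + sin β) = 6.091272; p = √p² = 2.468050; φ = atan2(−cos α − cos β, d + sin α + sin β) − atan2(−2, p) = 1.012507 rad; t = (φ − α) mod 2π = 3.968718 rad, q = (φ − β) mod 2π = 5.673905 rad → L = 4.59·(3.968718 + 2.468050 + 5.673905) = 4.59·12.110674 = 55.587992 m
RSL: p² = d² − 2 + 2cos(α−β) − 2d(sin α + sin β) = -1.040610 < 0 → infeasible
RLR: c = (6 − d² + 2cos(α−β) + 2d(sin α − sin β))/8 = -0.530175; p = 2π − arccos c = 4.153582 rad; φ = atan2(cos α − cos β, d − sin α + sin β) = -0.269604 rad; t = (α − φ + p/2) mod 2π = 5.673369 rad, q = (α − β − t + p) mod 2π = 0.185400 rad → L = 4.59·(5.673369 + 4.153582 + 0.185400) = 4.59·10.012351 = 45.956692 m
LRL: c = (6 − d² + 2cos(α−β) − 2d(sin α − sin β))/8 = 0.764856; p = 2π − arccos c = 5.583206 rad; φ = atan2(cos β − cos α, d + sin α − sin β) = 0.747010 rad; t = (φ − α + p/2) mod 2π = 0.211639 rad, q = (β − α − t + p) mod 2π = 3.666380 rad → L = 4.59·(0.211639 + 5.583206 + 3.666380) = 4.59·9.461226 = 43.427028 m
Shortest: LSL with L = 27.308436 m ≈ 27.3084 m
Convert LSL to answer units (arcs ×180/π): t = 3.703221·180/π = 212.1790°, p = ρ·p = 4.59·1.371552 = 6.2954 m, q = 0.874777·180/π = 50.1210°, L = 27.3084 m.

LSL: t = 212.1790°, p = 6.2954 m, q = 50.1210°, L = 27.3084 m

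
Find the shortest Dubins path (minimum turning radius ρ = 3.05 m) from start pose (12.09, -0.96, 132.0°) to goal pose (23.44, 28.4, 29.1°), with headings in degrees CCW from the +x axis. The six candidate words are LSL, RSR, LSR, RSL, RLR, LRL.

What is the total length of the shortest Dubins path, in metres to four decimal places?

32.3008 m

Let ψ = atan2(Δy, Δx) = atan2(29.36, 11.35) = 68.8645° be the start→goal bearing.
Normalize: d = |goal − start| / ρ = 31.477486/3.05 = 10.320487, α = (θ_start − ψ) mod 360° = 63.1355° = 1.101923 rad, β = (θ_goal − ψ) mod 360° = 320.2355° = 5.589164 rad.
Common terms: sin α = 0.892078, cos α = 0.451882, sin β = -0.639633, cos β = 0.768680, cos(α−β) = -0.223250, d² = 106.512454. Work in radians in the unit-radius frame; every candidate has L = ρ·(t + p + q).
LSL: p² = 2 + d² − 2cos(α−β) + 2d(sin α − sin β) = 140.574963; p = √p² = 11.856431; φ = atan2(cos β − cos α, d + sin α − sin β) = 0.026723 rad; t = (φ − α) mod 2π = 5.207985 rad, q = (β − φ) mod 2π = 5.562442 rad → L = 3.05·(5.207985 + 11.856431 + 5.562442) = 3.05·22.626858 = 69.011917 m
RSR: p² = 2 + d² − 2cos(α−β) + 2d(sin β − sin α) = 77.342945; p = √p² = 8.794484; φ = atan2(cos α − cos β, d − sin α + sin β) = -0.036030 rad; t = (α − φ) mod 2π = 1.137953 rad, q = (φ − β) mod 2π = 0.657991 rad → L = 3.05·(1.137953 + 8.794484 + 0.657991) = 3.05·10.590428 = 32.300804 m
LSR: p² = d² − 2 + 2cos(α−β) + 2d(sin α + sin β) = 109.276657; p = √p² = 10.453548; φ = atan2(−cos α − cos β, d + sin α + sin β) − atan2(−2, p) = 0.074105 rad; t = (φ − α) mod 2π = 5.255367 rad, q = (φ − β) mod 2π = 0.768126 rad → L = 3.05·(5.255367 + 10.453548 + 0.768126) = 3.05·16.477041 = 50.254974 m
RSL: p² = d² − 2 + 2cos(α−β) − 2d(sin α + sin β) = 98.855250; p = √p² = 9.942598; φ = atan2(cos α + cos β, d − sin α − sin β) − atan2(2, p) = -0.077863 rad; t = (α − φ) mod 2π = 1.179786 rad, q = (β − φ) mod 2π = 5.667027 rad → L = 3.05·(1.179786 + 9.942598 + 5.667027) = 3.05·16.789411 = 51.207703 m
RLR: c = (6 − d² + 2cos(α−β) + 2d(sin α − sin β))/8 = -8.667868, |c| > 1 → infeasible
LRL: c = (6 − d² + 2cos(α−β) − 2d(sin α − sin β))/8 = -16.571870, |c| > 1 → infeasible
Shortest: RSR with L = 32.300804 m ≈ 32.3008 m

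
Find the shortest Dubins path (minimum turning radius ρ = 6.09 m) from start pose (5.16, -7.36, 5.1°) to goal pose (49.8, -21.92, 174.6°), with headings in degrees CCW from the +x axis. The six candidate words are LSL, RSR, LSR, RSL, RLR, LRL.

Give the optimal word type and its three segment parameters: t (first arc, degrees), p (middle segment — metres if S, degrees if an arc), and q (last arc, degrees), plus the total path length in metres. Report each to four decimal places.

Let ψ = atan2(Δy, Δx) = atan2(-14.56, 44.64) = -18.0645° be the start→goal bearing.
Normalize: d = |goal − start| / ρ = 46.954480/6.09 = 7.710095, α = (θ_start − ψ) mod 360° = 23.1645° = 0.404297 rad, β = (θ_goal − ψ) mod 360° = 192.6645° = 3.362630 rad.
Common terms: sin α = 0.393372, cos α = 0.919379, sin β = -0.219242, cos β = -0.975671, cos(α−β) = -0.983255, d² = 59.445569. Work in radians in the unit-radius frame; every candidate has L = ρ·(t + p + q).
LSL: p² = 2 + d² − 2cos(α−β) + 2d(sin α − sin β) = 72.858708; p = √p² = 8.535731; φ = atan2(cos β − cos α, d + sin α − sin β) = -0.223879 rad; t = (φ − α) mod 2π = 5.655009 rad, q = (β − φ) mod 2π = 3.586509 rad → L = 6.09·(5.655009 + 8.535731 + 3.586509) = 6.09·17.777250 = 108.263450 m
RSR: p² = 2 + d² − 2cos(α−β) + 2d(sin β − sin α) = 53.965449; p = √p² = 7.346118; φ = atan2(cos α − cos β, d − sin α + sin β) = 0.260917 rad; t = (α − φ) mod 2π = 0.143380 rad, q = (φ − β) mod 2π = 3.181472 rad → L = 6.09·(0.143380 + 7.346118 + 3.181472) = 6.09·10.670970 = 64.986208 m
LSR: p² = d² − 2 + 2cos(α−β) + 2d(sin α + sin β) = 58.164186; p = √p² = 7.626545; φ = atan2(−cos α − cos β, d + sin α + sin β) − atan2(−2, p) = 0.263607 rad; t = (φ − α) mod 2π = 6.142495 rad, q = (φ − β) mod 2π = 3.184162 rad → L = 6.09·(6.142495 + 7.626545 + 3.184162) = 6.09·16.953202 = 103.244998 m
RSL: p² = d² − 2 + 2cos(α−β) − 2d(sin α + sin β) = 52.793932; p = √p² = 7.265943; φ = atan2(cos α + cos β, d − sin α − sin β) − atan2(2, p) = -0.276074 rad; t = (α − φ) mod 2π = 0.680371 rad, q = (β − φ) mod 2π = 3.638704 rad → L = 6.09·(0.680371 + 7.265943 + 3.638704) = 6.09·11.585019 = 70.552766 m
RLR: c = (6 − d² + 2cos(α−β) + 2d(sin α − sin β))/8 = -5.745681, |c| > 1 → infeasible
LRL: c = (6 − d² + 2cos(α−β) − 2d(sin α − sin β))/8 = -8.107338, |c| > 1 → infeasible
Shortest: RSR with L = 64.986208 m ≈ 64.9862 m
Convert RSR to answer units (arcs ×180/π): t = 0.143380·180/π = 8.2151°, p = ρ·p = 6.09·7.346118 = 44.7379 m, q = 3.181472·180/π = 182.2849°, L = 64.9862 m.

RSR: t = 8.2151°, p = 44.7379 m, q = 182.2849°, L = 64.9862 m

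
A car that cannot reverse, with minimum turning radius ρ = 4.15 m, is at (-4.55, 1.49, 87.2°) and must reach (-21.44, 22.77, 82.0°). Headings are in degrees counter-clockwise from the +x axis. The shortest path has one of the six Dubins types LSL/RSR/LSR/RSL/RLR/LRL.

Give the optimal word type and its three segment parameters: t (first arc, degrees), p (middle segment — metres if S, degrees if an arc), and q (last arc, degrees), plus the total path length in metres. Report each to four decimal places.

LSR: t = 47.5517°, p = 20.6378 m, q = 52.7517°, L = 27.9028 m

Let ψ = atan2(Δy, Δx) = atan2(21.28, -16.89) = 128.4391° be the start→goal bearing.
Normalize: d = |goal − start| / ρ = 27.168189/4.15 = 6.546552, α = (θ_start − ψ) mod 360° = 318.7609° = 5.563427 rad, β = (θ_goal − ψ) mod 360° = 313.5609° = 5.472669 rad.
Common terms: sin α = -0.659203, cos α = 0.751965, sin β = -0.724643, cos β = 0.689125, cos(α−β) = 0.995884, d² = 42.857338. Work in radians in the unit-radius frame; every candidate has L = ρ·(t + p + q).
LSL: p² = 2 + d² − 2cos(α−β) + 2d(sin α − sin β) = 43.722375; p = √p² = 6.612290; φ = atan2(cos β − cos α, d + sin α − sin β) = -0.009504 rad; t = (φ − α) mod 2π = 0.710255 rad, q = (β − φ) mod 2π = 5.482173 rad → L = 4.15·(0.710255 + 6.612290 + 5.482173) = 4.15·12.804718 = 53.139579 m
RSR: p² = 2 + d² − 2cos(α−β) + 2d(sin β − sin α) = 42.008763; p = √p² = 6.481417; φ = atan2(cos α − cos β, d − sin α + sin β) = 0.009696 rad; t = (α − φ) mod 2π = 5.553731 rad, q = (φ − β) mod 2π = 0.820211 rad → L = 4.15·(5.553731 + 6.481417 + 0.820211) = 4.15·12.855359 = 53.349741 m
LSR: p² = d² − 2 + 2cos(α−β) + 2d(sin α + sin β) = 24.730268; p = √p² = 4.972954; φ = atan2(−cos α − cos β, d + sin α + sin β) − atan2(−2, p) = 0.110174 rad; t = (φ − α) mod 2π = 0.829933 rad, q = (φ − β) mod 2π = 0.920690 rad → L = 4.15·(0.829933 + 4.972954 + 0.920690) = 4.15·6.723577 = 27.902844 m
RSL: p² = d² − 2 + 2cos(α−β) − 2d(sin α + sin β) = 60.967945; p = √p² = 7.808197; φ = atan2(cos α + cos β, d − sin α − sin β) − atan2(2, p) = -0.070994 rad; t = (α − φ) mod 2π = 5.634421 rad, q = (β − φ) mod 2π = 5.543664 rad → L = 4.15·(5.634421 + 7.808197 + 5.543664) = 4.15·18.986282 = 78.793071 m
RLR: c = (6 − d² + 2cos(α−β) + 2d(sin α − sin β))/8 = -4.251095, |c| > 1 → infeasible
LRL: c = (6 − d² + 2cos(α−β) − 2d(sin α − sin β))/8 = -4.465297, |c| > 1 → infeasible
Shortest: LSR with L = 27.902844 m ≈ 27.9028 m
Convert LSR to answer units (arcs ×180/π): t = 0.829933·180/π = 47.5517°, p = ρ·p = 4.15·4.972954 = 20.6378 m, q = 0.920690·180/π = 52.7517°, L = 27.9028 m.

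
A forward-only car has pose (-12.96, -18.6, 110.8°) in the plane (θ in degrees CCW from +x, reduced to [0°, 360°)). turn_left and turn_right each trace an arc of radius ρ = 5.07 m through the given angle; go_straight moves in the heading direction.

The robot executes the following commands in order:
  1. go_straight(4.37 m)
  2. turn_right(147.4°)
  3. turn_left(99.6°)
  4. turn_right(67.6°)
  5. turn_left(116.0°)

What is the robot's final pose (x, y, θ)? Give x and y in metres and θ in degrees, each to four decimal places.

(10.8419, 2.7799, 111.4000°)

set_pose: (x, y, θ) = (-12.9600, -18.6000, 110.8000°), ρ = 5.07
go_straight(4.37): x += 4.37·cos θ, y += 4.37·sin θ → (-14.5118, -14.5148, 110.8000°)
turn_right(147.4°): centre at ρ to the right, rotate −147.4° → (-6.7494, -8.6441, -36.6000° ≡ 323.4000°)
turn_left(99.6°): centre at ρ to the left, rotate +99.6° → (0.7909, -6.8756, 423.0000° ≡ 63.0000°)
turn_right(67.6°): centre at ρ to the right, rotate −67.6° → (5.7149, -4.1236, -4.6000° ≡ 355.4000°)
turn_left(116.0°): centre at ρ to the left, rotate +116.0° → (10.8419, 2.7799, 471.4000° ≡ 111.4000°)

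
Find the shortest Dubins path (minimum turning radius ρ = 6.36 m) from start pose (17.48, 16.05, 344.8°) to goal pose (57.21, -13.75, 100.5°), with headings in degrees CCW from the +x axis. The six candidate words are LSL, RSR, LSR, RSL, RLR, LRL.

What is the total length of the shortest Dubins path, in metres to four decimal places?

62.2104 m

Let ψ = atan2(Δy, Δx) = atan2(-29.80, 39.73) = -36.8722° be the start→goal bearing.
Normalize: d = |goal − start| / ρ = 49.664000/6.36 = 7.808805, α = (θ_start − ψ) mod 360° = 21.6722° = 0.378251 rad, β = (θ_goal − ψ) mod 360° = 137.3722° = 2.397597 rad.
Common terms: sin α = 0.369296, cos α = 0.929312, sin β = 0.677233, cos β = -0.735769, cos(α−β) = -0.433659, d² = 60.977436. Work in radians in the unit-radius frame; every candidate has L = ρ·(t + p + q).
LSL: p² = 2 + d² − 2cos(α−β) + 2d(sin α − sin β) = 59.035514; p = √p² = 7.683457; φ = atan2(cos β − cos α, d + sin α − sin β) = -0.218443 rad; t = (φ − α) mod 2π = 5.686491 rad, q = (β − φ) mod 2π = 2.616040 rad → L = 6.36·(5.686491 + 7.683457 + 2.616040) = 6.36·15.985988 = 101.670886 m
RSR: p² = 2 + d² − 2cos(α−β) + 2d(sin β − sin α) = 68.653994; p = √p² = 8.285771; φ = atan2(cos α − cos β, d − sin α + sin β) = 0.202334 rad; t = (α − φ) mod 2π = 0.175917 rad, q = (φ − β) mod 2π = 4.087922 rad → L = 6.36·(0.175917 + 8.285771 + 4.087922) = 6.36·12.549610 = 79.815519 m
LSR: p² = d² − 2 + 2cos(α−β) + 2d(sin α + sin β) = 74.454399; p = √p² = 8.628696; φ = atan2(−cos α − cos β, d + sin α + sin β) − atan2(−2, p) = 0.205910 rad; t = (φ − α) mod 2π = 6.110844 rad, q = (φ − β) mod 2π = 4.091498 rad → L = 6.36·(6.110844 + 8.628696 + 4.091498) = 6.36·18.831039 = 119.765405 m
RSL: p² = d² − 2 + 2cos(α−β) − 2d(sin α + sin β) = 41.765837; p = √p² = 6.462649; φ = atan2(cos α + cos β, d − sin α − sin β) − atan2(2, p) = -0.271509 rad; t = (α − φ) mod 2π = 0.649761 rad, q = (β − φ) mod 2π = 2.669107 rad → L = 6.36·(0.649761 + 6.462649 + 2.669107) = 6.36·9.781517 = 62.210447 m
RLR: c = (6 − d² + 2cos(α−β) + 2d(sin α − sin β))/8 = -7.581749, |c| > 1 → infeasible
LRL: c = (6 − d² + 2cos(α−β) − 2d(sin α − sin β))/8 = -6.379439, |c| > 1 → infeasible
Shortest: RSL with L = 62.210447 m ≈ 62.2104 m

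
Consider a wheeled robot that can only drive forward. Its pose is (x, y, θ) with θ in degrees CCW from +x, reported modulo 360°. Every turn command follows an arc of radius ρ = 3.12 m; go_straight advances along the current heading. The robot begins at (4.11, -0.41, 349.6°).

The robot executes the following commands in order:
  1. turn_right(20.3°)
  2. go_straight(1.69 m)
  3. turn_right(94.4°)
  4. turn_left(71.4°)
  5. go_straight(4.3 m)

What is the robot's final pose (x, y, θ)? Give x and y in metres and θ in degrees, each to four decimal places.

set_pose: (x, y, θ) = (4.1100, -0.4100, 349.6000°), ρ = 3.12
turn_right(20.3°): centre at ρ to the right, rotate −20.3° → (5.1397, -0.7960, 329.3000°)
go_straight(1.69): x += 1.69·cos θ, y += 1.69·sin θ → (6.5928, -1.6588, 329.3000°)
turn_right(94.4°): centre at ρ to the right, rotate −94.4° → (7.5526, -6.1356, 234.9000°)
turn_left(71.4°): centre at ρ to the left, rotate +71.4° → (7.5907, -9.7767, 306.3000°)
go_straight(4.3): x += 4.3·cos θ, y += 4.3·sin θ → (10.1363, -13.2422, 306.3000°)

(10.1363, -13.2422, 306.3000°)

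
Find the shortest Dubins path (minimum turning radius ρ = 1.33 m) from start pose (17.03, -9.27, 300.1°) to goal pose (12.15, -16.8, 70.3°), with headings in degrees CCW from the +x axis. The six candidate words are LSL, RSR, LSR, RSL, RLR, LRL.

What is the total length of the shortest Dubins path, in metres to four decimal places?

13.0539 m

Let ψ = atan2(Δy, Δx) = atan2(-7.53, -4.88) = -122.9462° be the start→goal bearing.
Normalize: d = |goal − start| / ρ = 8.973032/1.33 = 6.746640, α = (θ_start − ψ) mod 360° = 63.0462° = 1.100364 rad, β = (θ_goal − ψ) mod 360° = 193.2462° = 3.372783 rad.
Common terms: sin α = 0.891373, cos α = 0.453271, sin β = -0.229136, cos β = -0.973394, cos(α−β) = -0.645458, d² = 45.517158. Work in radians in the unit-radius frame; every candidate has L = ρ·(t + p + q).
LSL: p² = 2 + d² − 2cos(α−β) + 2d(sin α − sin β) = 63.927417; p = √p² = 7.995462; φ = atan2(cos β − cos α, d + sin α − sin β) = -0.179395 rad; t = (φ − α) mod 2π = 5.003426 rad, q = (β − φ) mod 2π = 3.552178 rad → L = 1.33·(5.003426 + 7.995462 + 3.552178) = 1.33·16.551066 = 22.012918 m
RSR: p² = 2 + d² − 2cos(α−β) + 2d(sin β − sin α) = 33.688729; p = √p² = 5.804199; φ = atan2(cos α − cos β, d − sin α + sin β) = 0.248344 rad; t = (α − φ) mod 2π = 0.852021 rad, q = (φ − β) mod 2π = 3.158746 rad → L = 1.33·(0.852021 + 5.804199 + 3.158746) = 1.33·9.814966 = 13.053905 m
LSR: p² = d² − 2 + 2cos(α−β) + 2d(sin α + sin β) = 51.161980; p = √p² = 7.152760; φ = atan2(−cos α − cos β, d + sin α + sin β) − atan2(−2, p) = 0.342737 rad; t = (φ − α) mod 2π = 5.525558 rad, q = (φ − β) mod 2π = 3.253139 rad → L = 1.33·(5.525558 + 7.152760 + 3.253139) = 1.33·15.931457 = 21.188838 m
RSL: p² = d² − 2 + 2cos(α−β) − 2d(sin α + sin β) = 33.290504; p = √p² = 5.769792; φ = atan2(cos α + cos β, d − sin α − sin β) − atan2(2, p) = -0.418949 rad; t = (α − φ) mod 2π = 1.519314 rad, q = (β − φ) mod 2π = 3.791732 rad → L = 1.33·(1.519314 + 5.769792 + 3.791732) = 1.33·11.080839 = 14.737515 m
RLR: c = (6 − d² + 2cos(α−β) + 2d(sin α − sin β))/8 = -3.211091, |c| > 1 → infeasible
LRL: c = (6 − d² + 2cos(α−β) − 2d(sin α − sin β))/8 = -6.990927, |c| > 1 → infeasible
Shortest: RSR with L = 13.053905 m ≈ 13.0539 m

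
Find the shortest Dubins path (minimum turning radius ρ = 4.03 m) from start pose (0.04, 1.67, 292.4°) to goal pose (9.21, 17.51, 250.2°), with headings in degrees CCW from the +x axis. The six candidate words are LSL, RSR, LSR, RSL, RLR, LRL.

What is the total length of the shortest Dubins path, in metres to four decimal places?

Let ψ = atan2(Δy, Δx) = atan2(15.84, 9.17) = 59.9328° be the start→goal bearing.
Normalize: d = |goal − start| / ρ = 18.302855/4.03 = 4.541651, α = (θ_start − ψ) mod 360° = 232.4672° = 4.057317 rad, β = (θ_goal − ψ) mod 360° = 190.2672° = 3.320788 rad.
Common terms: sin α = -0.793004, cos α = -0.609216, sin β = -0.178238, cos β = -0.983987, cos(α−β) = 0.740805, d² = 20.626597. Work in radians in the unit-radius frame; every candidate has L = ρ·(t + p + q).
LSL: p² = 2 + d² − 2cos(α−β) + 2d(sin α − sin β) = 15.560882; p = √p² = 3.944728; φ = atan2(cos β − cos α, d + sin α − sin β) = -0.095149 rad; t = (φ − α) mod 2π = 2.130719 rad, q = (β − φ) mod 2π = 3.415937 rad → L = 4.03·(2.130719 + 3.944728 + 3.415937) = 4.03·9.491385 = 38.250280 m
RSR: p² = 2 + d² − 2cos(α−β) + 2d(sin β − sin α) = 26.729094; p = √p² = 5.170019; φ = atan2(cos α − cos β, d − sin α + sin β) = 0.072553 rad; t = (α − φ) mod 2π = 3.984764 rad, q = (φ − β) mod 2π = 3.034950 rad → L = 4.03·(3.984764 + 5.170019 + 3.034950) = 4.03·12.189733 = 49.124624 m
LSR: p² = d² − 2 + 2cos(α−β) + 2d(sin α + sin β) = 11.286117; p = √p² = 3.359482; φ = atan2(−cos α − cos β, d + sin α + sin β) − atan2(−2, p) = 0.956688 rad; t = (φ − α) mod 2π = 3.182556 rad, q = (φ − β) mod 2π = 3.919085 rad → L = 4.03·(3.182556 + 3.359482 + 3.919085) = 4.03·10.461123 = 42.158326 m
RSL: p² = d² − 2 + 2cos(α−β) − 2d(sin α + sin β) = 28.930296; p = √p² = 5.378689; φ = atan2(cos α + cos β, d − sin α − sin β) − atan2(2, p) = -0.637326 rad; t = (α − φ) mod 2π = 4.694644 rad, q = (β − φ) mod 2π = 3.958115 rad → L = 4.03·(4.694644 + 5.378689 + 3.958115) = 4.03·14.031447 = 56.546733 m
RLR: c = (6 − d² + 2cos(α−β) + 2d(sin α − sin β))/8 = -2.341137, |c| > 1 → infeasible
LRL: c = (6 − d² + 2cos(α−β) − 2d(sin α − sin β))/8 = -0.945110; p = 2π − arccos c = 3.474457 rad; φ = atan2(cos β − cos α, d + sin α − sin β) = -0.095149 rad; t = (φ − α + p/2) mod 2π = 3.867948 rad, q = (β − α − t + p) mod 2π = 5.153166 rad → L = 4.03·(3.867948 + 3.474457 + 5.153166) = 4.03·12.495571 = 50.357151 m
Shortest: LSL with L = 38.250280 m ≈ 38.2503 m

38.2503 m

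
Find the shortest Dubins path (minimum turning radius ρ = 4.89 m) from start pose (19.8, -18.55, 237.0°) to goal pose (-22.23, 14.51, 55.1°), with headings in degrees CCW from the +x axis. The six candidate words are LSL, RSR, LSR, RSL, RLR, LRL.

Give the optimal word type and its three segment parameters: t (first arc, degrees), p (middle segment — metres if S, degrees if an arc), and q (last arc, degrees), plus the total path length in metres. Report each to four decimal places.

RSR: t = 96.1348°, p = 43.7282 m, q = 85.7652°, L = 59.2527 m

Let ψ = atan2(Δy, Δx) = atan2(33.06, -42.03) = 141.8121° be the start→goal bearing.
Normalize: d = |goal − start| / ρ = 53.474148/4.89 = 10.935409, α = (θ_start − ψ) mod 360° = 95.1879° = 1.661343 rad, β = (θ_goal − ψ) mod 360° = 273.2879° = 4.769774 rad.
Common terms: sin α = 0.995903, cos α = -0.090423, sin β = -0.998354, cos β = 0.057354, cos(α−β) = -0.999450, d² = 119.583161. Work in radians in the unit-radius frame; every candidate has L = ρ·(t + p + q).
LSL: p² = 2 + d² − 2cos(α−β) + 2d(sin α − sin β) = 167.198101; p = √p² = 12.930510; φ = atan2(cos β − cos α, d + sin α − sin β) = 0.011429 rad; t = (φ − α) mod 2π = 4.633271 rad, q = (β − φ) mod 2π = 4.758345 rad → L = 4.89·(4.633271 + 12.930510 + 4.758345) = 4.89·22.322127 = 109.155202 m
RSR: p² = 2 + d² − 2cos(α−β) + 2d(sin β − sin α) = 79.966022; p = √p² = 8.942372; φ = atan2(cos α − cos β, d − sin α + sin β) = -0.016526 rad; t = (α − φ) mod 2π = 1.677869 rad, q = (φ − β) mod 2π = 1.496885 rad → L = 4.89·(1.677869 + 8.942372 + 1.496885) = 4.89·12.117126 = 59.252747 m
LSR: p² = d² − 2 + 2cos(α−β) + 2d(sin α + sin β) = 115.530667; p = √p² = 10.748519; φ = atan2(−cos α − cos β, d + sin α + sin β) − atan2(−2, p) = 0.186993 rad; t = (φ − α) mod 2π = 4.808836 rad, q = (φ − β) mod 2π = 1.700404 rad → L = 4.89·(4.808836 + 10.748519 + 1.700404) = 4.89·17.257759 = 84.390443 m
RSL: p² = d² − 2 + 2cos(α−β) − 2d(sin α + sin β) = 115.637854; p = √p² = 10.753504; φ = atan2(cos α + cos β, d − sin α − sin β) − atan2(2, p) = -0.186908 rad; t = (α − φ) mod 2π = 1.848251 rad, q = (β − φ) mod 2π = 4.956682 rad → L = 4.89·(1.848251 + 10.753504 + 4.956682) = 4.89·17.558437 = 85.860758 m
RLR: c = (6 − d² + 2cos(α−β) + 2d(sin α − sin β))/8 = -8.995753, |c| > 1 → infeasible
LRL: c = (6 − d² + 2cos(α−β) − 2d(sin α − sin β))/8 = -19.899763, |c| > 1 → infeasible
Shortest: RSR with L = 59.252747 m ≈ 59.2527 m
Convert RSR to answer units (arcs ×180/π): t = 1.677869·180/π = 96.1348°, p = ρ·p = 4.89·8.942372 = 43.7282 m, q = 1.496885·180/π = 85.7652°, L = 59.2527 m.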